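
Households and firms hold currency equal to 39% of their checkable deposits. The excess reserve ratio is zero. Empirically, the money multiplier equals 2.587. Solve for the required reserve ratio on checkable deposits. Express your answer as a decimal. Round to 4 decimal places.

Using m = 2.587. Since m = (1 + c)/(c + rr + e), the denominator satisfies c + rr + e = (1 + c)/m = (1 + 0.39) / 2.587 ≈ 0.537302.
With c = 0.39 and e = 0, the required reserve ratio on checkable deposits is 0.537302 − 0.39 − 0 = 0.147302.

0.1473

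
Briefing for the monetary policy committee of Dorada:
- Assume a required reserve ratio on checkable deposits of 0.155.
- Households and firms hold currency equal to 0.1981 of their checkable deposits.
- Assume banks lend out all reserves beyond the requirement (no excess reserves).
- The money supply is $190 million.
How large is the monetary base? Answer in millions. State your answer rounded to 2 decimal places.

$56.00 million

The money multiplier is m = (1 + c) / (rr + c) = (1 + 0.1981) / (0.155 + 0.1981) ≈ 3.393090.
MB = M / m = 190 / 3.393090 ≈ 55.9962 million.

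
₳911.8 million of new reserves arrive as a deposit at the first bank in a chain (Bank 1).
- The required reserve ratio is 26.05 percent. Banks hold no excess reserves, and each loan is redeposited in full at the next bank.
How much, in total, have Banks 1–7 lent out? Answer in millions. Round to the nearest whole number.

Bank i lends (1 − rr)^i of the original deposit: Bank 1 lends 911.8·0.7395 = 674.2761, Bank 2 lends 911.8·0.7395² ≈ 498.6272, and so on.
Summing a geometric series: total = 911.8·[0.7395·(1 − 0.7395^7) / (1 − 0.7395)] ≈ 2275.3538 million.

₳2275 million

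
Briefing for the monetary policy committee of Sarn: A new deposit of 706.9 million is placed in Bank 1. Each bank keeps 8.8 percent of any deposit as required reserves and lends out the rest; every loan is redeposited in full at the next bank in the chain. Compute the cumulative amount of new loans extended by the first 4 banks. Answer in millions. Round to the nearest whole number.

Bank i lends (1 − rr)^i of the original deposit: Bank 1 lends 706.9·0.9120 = 644.6928, Bank 2 lends 706.9·0.9120² ≈ 587.9598, and so on.
Summing a geometric series: total = 706.9·[0.9120·(1 − 0.9120^4) / (1 − 0.9120)] ≈ 2257.9041 million.

2258 million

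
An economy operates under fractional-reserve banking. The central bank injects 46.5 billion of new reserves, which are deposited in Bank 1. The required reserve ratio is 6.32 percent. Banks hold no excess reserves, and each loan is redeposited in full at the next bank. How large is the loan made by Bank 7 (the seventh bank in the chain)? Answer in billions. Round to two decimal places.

29.44 billion

Each bank lends a fraction (1 − rr) = 0.9368 of the deposit it receives, so Bank 7 receives 46.5·0.9368^6 and lends 46.5·0.9368^7 ≈ 29.4429 billion.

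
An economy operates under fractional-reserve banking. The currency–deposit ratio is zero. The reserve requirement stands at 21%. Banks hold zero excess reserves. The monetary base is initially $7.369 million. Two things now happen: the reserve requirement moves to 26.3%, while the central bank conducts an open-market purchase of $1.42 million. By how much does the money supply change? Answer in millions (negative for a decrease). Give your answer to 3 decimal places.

Before: m₁ = 1 / (0.21) ≈ 4.76190, MB₁ = 7.369, so M₁ = 4.76190 × 7.369 ≈ 35.0904 million.
After: m₂ = 1 / (0.263) ≈ 3.80228, MB₂ = 7.369 + 1.42 = 8.789, so M₂ = 3.80228 × 8.789 ≈ 33.4182 million.
ΔM = M₂ − M₁ = 33.4182 − 35.0904 = -1.6722 million.

-1.672 million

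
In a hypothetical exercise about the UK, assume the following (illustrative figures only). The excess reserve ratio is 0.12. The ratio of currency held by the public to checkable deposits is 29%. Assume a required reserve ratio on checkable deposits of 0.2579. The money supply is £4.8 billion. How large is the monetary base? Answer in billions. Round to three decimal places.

The money multiplier is m = (1 + c) / (rr + e + c) = (1 + 0.29) / (0.2579 + 0.12 + 0.29) ≈ 1.93143.
MB = M / m = 4.8 / 1.93143 ≈ 2.4852 billion.

£2.485 billion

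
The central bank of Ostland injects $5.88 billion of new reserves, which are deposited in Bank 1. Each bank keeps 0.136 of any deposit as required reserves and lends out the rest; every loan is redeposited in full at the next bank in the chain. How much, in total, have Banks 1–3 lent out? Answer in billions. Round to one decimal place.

$13.3 billion

Bank i lends (1 − rr)^i of the original deposit: Bank 1 lends 5.88·0.8640 ≈ 5.0803, Bank 2 lends 5.88·0.8640² ≈ 4.3894, and so on.
Summing a geometric series: total = 5.88·[0.8640·(1 − 0.8640^3) / (1 − 0.8640)] ≈ 13.2622 billion.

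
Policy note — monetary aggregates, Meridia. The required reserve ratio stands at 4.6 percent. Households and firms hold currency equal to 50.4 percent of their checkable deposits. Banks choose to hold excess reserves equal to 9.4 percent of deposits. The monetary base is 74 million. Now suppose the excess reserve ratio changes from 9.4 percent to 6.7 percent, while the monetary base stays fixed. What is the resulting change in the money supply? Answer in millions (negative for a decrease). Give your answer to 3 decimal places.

Initially m₁ = (1 + 0.504) / (0.046 + 0.094 + 0.504) ≈ 2.335404, so M₁ = 2.335404 × 74 ≈ 172.8199 million.
After the change m₂ = (1 + 0.504) / (0.046 + 0.067 + 0.504) ≈ 2.437601, so M₂ = 2.437601 × 74 ≈ 180.3825 million.
ΔM = M₂ − M₁ = 180.3825 − 172.8199 = 7.5626 million.

7.563 million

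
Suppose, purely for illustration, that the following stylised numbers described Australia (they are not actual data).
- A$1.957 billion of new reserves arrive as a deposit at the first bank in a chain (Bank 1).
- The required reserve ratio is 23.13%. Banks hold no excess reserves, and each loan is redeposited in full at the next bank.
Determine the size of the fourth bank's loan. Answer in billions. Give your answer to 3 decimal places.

Each bank lends a fraction (1 − rr) = 0.7687 of the deposit it receives, so Bank 4 receives 1.957·0.7687^3 and lends 1.957·0.7687^4 ≈ 0.6833 billion.

A$0.683 billion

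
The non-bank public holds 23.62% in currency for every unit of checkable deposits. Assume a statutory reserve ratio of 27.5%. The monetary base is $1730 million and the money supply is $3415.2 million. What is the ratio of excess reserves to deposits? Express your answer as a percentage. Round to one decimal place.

Using m = M/MB = 3415.2/1730 ≈ 1.974104. Since m = (1 + c)/(c + rr + e), the denominator satisfies c + rr + e = (1 + c)/m = (1 + 0.2362) / 1.974104 ≈ 0.626208.
With c = 0.2362 and rr = 0.275, the ratio of excess reserves to deposits is 0.626208 − 0.2362 − 0.275 = 0.115008.

11.5%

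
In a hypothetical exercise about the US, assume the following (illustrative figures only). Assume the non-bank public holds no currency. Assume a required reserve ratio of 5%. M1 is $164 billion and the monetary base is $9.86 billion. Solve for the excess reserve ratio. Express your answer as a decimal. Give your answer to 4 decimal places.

0.0101

Using m = M/MB = 164/9.86 ≈ 16.632860. Since m = (1 + c)/(c + rr + e), the denominator satisfies c + rr + e = (1 + c)/m = (1 + 0) / 16.632860 ≈ 0.060122.
With c = 0 and rr = 0.05, the excess reserve ratio is 0.060122 − 0 − 0.05 = 0.010122.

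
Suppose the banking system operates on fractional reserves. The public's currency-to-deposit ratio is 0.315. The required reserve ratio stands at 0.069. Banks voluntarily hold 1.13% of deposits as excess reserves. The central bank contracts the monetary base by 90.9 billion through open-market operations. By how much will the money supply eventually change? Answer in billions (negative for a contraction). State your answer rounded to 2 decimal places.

The money multiplier is m = (1 + c) / (rr + e + c) = (1 + 0.315) / (0.069 + 0.0113 + 0.315) ≈ 3.32659.
The sale removes 90.9 billion of base, so ΔM = m × ΔMB = 3.32659 × (−90.9) ≈ -302.387 billion.

-302.39 billion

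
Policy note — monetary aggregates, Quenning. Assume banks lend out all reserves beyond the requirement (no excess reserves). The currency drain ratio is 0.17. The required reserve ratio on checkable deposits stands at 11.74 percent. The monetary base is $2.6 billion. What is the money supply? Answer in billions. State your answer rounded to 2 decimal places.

$10.58 billion

The money multiplier is m = (1 + c) / (rr + c) = (1 + 0.17) / (0.1174 + 0.17) ≈ 4.0710.
So M = m × MB = 4.0710 × 2.6 = 10.5846 billion.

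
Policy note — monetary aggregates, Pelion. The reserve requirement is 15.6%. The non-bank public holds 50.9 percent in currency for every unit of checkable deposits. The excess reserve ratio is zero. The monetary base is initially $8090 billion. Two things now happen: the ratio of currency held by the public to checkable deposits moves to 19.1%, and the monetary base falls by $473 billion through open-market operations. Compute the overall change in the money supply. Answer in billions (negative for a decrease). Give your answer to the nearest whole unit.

$7786 billion

Before: m₁ = (1 + 0.509) / (0.156 + 0.509) ≈ 2.26917, MB₁ = 8090, so M₁ = 2.26917 × 8090 = 18357.5853 billion.
After: m₂ = (1 + 0.191) / (0.156 + 0.191) ≈ 3.43228, MB₂ = 8090 − 473 = 7617, so M₂ = 3.43228 × 7617 ≈ 26143.6768 billion.
ΔM = M₂ − M₁ = 26143.6768 − 18357.5853 = 7786.0915 billion.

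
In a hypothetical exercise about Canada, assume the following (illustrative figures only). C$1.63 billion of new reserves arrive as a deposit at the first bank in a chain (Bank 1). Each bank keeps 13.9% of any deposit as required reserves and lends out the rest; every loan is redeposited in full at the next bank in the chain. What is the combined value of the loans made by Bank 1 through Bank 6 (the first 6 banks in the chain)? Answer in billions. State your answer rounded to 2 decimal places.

C$5.98 billion

Bank i lends (1 − rr)^i of the original deposit: Bank 1 lends 1.63·0.8610 ≈ 1.4034, Bank 2 lends 1.63·0.8610² ≈ 1.2084, and so on.
Summing a geometric series: total = 1.63·[0.8610·(1 − 0.8610^6) / (1 − 0.8610)] ≈ 5.9833 billion.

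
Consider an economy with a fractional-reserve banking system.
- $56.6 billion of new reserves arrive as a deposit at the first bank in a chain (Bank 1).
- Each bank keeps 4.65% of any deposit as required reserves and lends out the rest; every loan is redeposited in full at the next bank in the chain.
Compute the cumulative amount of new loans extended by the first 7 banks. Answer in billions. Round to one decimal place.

Bank i lends (1 − rr)^i of the original deposit: Bank 1 lends 56.6·0.9535 = 53.9681, Bank 2 lends 56.6·0.9535² ≈ 51.4586, and so on.
Summing a geometric series: total = 56.6·[0.9535·(1 − 0.9535^7) / (1 − 0.9535)] ≈ 328.9764 billion.

$329.0 billion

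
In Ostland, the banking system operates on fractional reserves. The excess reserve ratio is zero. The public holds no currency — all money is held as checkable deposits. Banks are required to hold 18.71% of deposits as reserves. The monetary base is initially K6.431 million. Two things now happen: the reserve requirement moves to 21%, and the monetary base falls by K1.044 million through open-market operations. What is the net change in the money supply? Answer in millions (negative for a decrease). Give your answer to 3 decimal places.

-8.720 million

Before: m₁ = 1 / (0.1871) ≈ 5.34474, MB₁ = 6.431, so M₁ = 5.34474 × 6.431 ≈ 34.372 million.
After: m₂ = 1 / (0.21) ≈ 4.76190, MB₂ = 6.431 − 1.044 = 5.387, so M₂ = 4.76190 × 5.387 ≈ 25.6524 million.
ΔM = M₂ − M₁ = 25.6524 − 34.372 = -8.7196 million.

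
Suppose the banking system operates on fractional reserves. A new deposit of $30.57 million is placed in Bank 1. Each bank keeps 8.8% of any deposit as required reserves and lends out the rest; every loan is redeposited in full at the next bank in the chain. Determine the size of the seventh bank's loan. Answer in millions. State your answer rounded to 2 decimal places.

Each bank lends a fraction (1 − rr) = 0.9120 of the deposit it receives, so Bank 7 receives 30.57·0.9120^6 and lends 30.57·0.9120^7 ≈ 16.0420 million.

$16.04 million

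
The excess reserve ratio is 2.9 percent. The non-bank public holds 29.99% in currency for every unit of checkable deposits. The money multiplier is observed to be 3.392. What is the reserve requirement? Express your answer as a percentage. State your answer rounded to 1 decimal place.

Using m = 3.392. Since m = (1 + c)/(c + rr + e), the denominator satisfies c + rr + e = (1 + c)/m = (1 + 0.2999) / 3.392 ≈ 0.383225.
With c = 0.2999 and e = 0.029, the reserve requirement is 0.383225 − 0.2999 − 0.029 = 0.054325.

5.4%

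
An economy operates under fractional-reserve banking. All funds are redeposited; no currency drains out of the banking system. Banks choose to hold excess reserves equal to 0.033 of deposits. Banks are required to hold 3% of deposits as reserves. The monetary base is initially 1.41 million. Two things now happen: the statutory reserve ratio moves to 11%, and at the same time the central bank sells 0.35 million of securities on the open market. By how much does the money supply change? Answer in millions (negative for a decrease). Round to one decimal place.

-15.0 million

Before: m₁ = 1 / (0.03 + 0.033) ≈ 15.8730, MB₁ = 1.41, so M₁ = 15.8730 × 1.41 ≈ 22.3809 million.
After: m₂ = 1 / (0.11 + 0.033) ≈ 6.9930, MB₂ = 1.41 − 0.35 = 1.06, so M₂ = 6.9930 × 1.06 ≈ 7.4126 million.
ΔM = M₂ − M₁ = 7.4126 − 22.3809 = -14.9683 million.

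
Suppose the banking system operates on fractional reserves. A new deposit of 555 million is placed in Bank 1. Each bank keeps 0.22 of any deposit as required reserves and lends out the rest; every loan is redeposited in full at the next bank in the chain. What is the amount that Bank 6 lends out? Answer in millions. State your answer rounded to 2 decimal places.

Each bank lends a fraction (1 − rr) = 0.7800 of the deposit it receives, so Bank 6 receives 555·0.7800^5 and lends 555·0.7800^6 ≈ 124.9858 million.

124.99 million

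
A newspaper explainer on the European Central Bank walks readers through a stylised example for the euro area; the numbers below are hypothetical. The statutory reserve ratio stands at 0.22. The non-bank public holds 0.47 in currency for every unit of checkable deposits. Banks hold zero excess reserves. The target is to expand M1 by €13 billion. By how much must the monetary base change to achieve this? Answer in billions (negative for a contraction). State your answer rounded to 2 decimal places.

The money multiplier is m = (1 + c) / (rr + c) = (1 + 0.47) / (0.22 + 0.47) ≈ 2.13043.
ΔMB = ΔM / m = (+13) / 2.13043 ≈ 6.1021 billion.

€6.10 billion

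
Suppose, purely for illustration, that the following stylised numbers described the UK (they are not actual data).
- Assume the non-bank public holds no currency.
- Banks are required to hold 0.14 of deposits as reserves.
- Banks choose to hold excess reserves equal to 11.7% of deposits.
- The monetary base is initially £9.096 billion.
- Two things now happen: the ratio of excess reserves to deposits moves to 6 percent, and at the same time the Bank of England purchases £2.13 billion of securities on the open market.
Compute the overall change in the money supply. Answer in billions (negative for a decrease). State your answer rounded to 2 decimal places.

Before: m₁ = 1 / (0.14 + 0.117) ≈ 3.89105, MB₁ = 9.096, so M₁ = 3.89105 × 9.096 ≈ 35.393 billion.
After: m₂ = 1 / (0.14 + 0.06) = 5, MB₂ = 9.096 + 2.13 = 11.226, so M₂ = 5 × 11.226 = 56.13 billion.
ΔM = M₂ − M₁ = 56.13 − 35.393 = 20.737 billion.

£20.74 billion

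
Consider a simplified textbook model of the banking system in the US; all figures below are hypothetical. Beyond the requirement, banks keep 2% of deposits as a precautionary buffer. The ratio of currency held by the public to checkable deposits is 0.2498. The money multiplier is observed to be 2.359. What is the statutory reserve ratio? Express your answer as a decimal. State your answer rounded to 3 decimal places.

0.260

Using m = 2.359. Since m = (1 + c)/(c + rr + e), the denominator satisfies c + rr + e = (1 + c)/m = (1 + 0.2498) / 2.359 ≈ 0.529801.
With c = 0.2498 and e = 0.02, the statutory reserve ratio is 0.529801 − 0.2498 − 0.02 = 0.260001.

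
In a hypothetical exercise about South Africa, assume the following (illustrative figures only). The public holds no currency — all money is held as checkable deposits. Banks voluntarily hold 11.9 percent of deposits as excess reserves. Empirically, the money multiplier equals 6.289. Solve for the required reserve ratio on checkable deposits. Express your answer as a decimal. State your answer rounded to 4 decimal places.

0.0400

Using m = 6.289. Since m = (1 + c)/(c + rr + e), the denominator satisfies c + rr + e = (1 + c)/m = (1 + 0) / 6.289 ≈ 0.159008.
With c = 0 and e = 0.119, the required reserve ratio on checkable deposits is 0.159008 − 0 − 0.119 = 0.040008.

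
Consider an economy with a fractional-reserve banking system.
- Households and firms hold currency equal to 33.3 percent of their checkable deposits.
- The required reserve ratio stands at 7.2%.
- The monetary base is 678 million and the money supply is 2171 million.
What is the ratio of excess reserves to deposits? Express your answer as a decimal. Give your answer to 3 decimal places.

Using m = M/MB = 2171/678 ≈ 3.202065. Since m = (1 + c)/(c + rr + e), the denominator satisfies c + rr + e = (1 + c)/m = (1 + 0.333) / 3.202065 ≈ 0.416294.
With c = 0.333 and rr = 0.072, the ratio of excess reserves to deposits is 0.416294 − 0.333 − 0.072 = 0.011294.

0.011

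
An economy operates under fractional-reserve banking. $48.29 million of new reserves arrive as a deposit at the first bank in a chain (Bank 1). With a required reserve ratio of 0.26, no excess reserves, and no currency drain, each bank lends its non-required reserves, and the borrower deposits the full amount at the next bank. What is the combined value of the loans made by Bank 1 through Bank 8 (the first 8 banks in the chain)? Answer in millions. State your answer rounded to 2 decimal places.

$125.08 million

Bank i lends (1 − rr)^i of the original deposit: Bank 1 lends 48.29·0.7400 = 35.7346, Bank 2 lends 48.29·0.7400² ≈ 26.4436, and so on.
Summing a geometric series: total = 48.29·[0.7400·(1 − 0.7400^8) / (1 − 0.7400)] ≈ 125.0822 million.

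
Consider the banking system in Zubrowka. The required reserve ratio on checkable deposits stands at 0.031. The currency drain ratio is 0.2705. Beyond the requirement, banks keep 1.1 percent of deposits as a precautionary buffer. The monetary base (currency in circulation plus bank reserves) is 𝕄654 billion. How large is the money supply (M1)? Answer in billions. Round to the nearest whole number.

𝕄2659 billion

The money multiplier is m = (1 + c) / (rr + e + c) = (1 + 0.2705) / (0.031 + 0.011 + 0.2705) = 4.0656.
So M = m × MB = 4.0656 × 654 = 2658.9024 billion.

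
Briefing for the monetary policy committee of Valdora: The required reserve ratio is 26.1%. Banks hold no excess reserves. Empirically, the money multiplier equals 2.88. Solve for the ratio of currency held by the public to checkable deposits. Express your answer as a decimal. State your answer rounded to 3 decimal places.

Using m = 2.88. From m = (1 + c)/(c + rr + e), rearranging gives 1 + c = m·(c + rr + e), so c·(1 − m) = m·(rr + e) − 1.
Hence c = [m·(rr + e) − 1]/(1 − m) = [2.88 × (0.261 + 0) − 1] / (1 − 2.88) ≈ 0.132085.

0.132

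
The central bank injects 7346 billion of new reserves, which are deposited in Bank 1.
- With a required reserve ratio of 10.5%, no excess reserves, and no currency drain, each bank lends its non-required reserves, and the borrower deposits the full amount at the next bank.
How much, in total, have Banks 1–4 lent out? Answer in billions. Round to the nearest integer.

22439 billion

Bank i lends (1 − rr)^i of the original deposit: Bank 1 lends 7346·0.8950 = 6574.6700, Bank 2 lends 7346·0.8950² ≈ 5884.3297, and so on.
Summing a geometric series: total = 7346·[0.8950·(1 − 0.8950^4) / (1 − 0.8950)] ≈ 22438.9698 billion.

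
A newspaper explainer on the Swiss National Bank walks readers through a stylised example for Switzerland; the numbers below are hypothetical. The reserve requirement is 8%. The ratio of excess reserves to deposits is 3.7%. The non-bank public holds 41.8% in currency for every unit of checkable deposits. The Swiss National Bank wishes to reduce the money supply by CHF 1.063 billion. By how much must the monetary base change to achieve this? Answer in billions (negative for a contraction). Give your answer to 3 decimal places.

The money multiplier is m = (1 + c) / (rr + e + c) = (1 + 0.418) / (0.08 + 0.037 + 0.418) ≈ 2.65047.
ΔMB = ΔM / m = (−1.063) / 2.65047 ≈ -0.4011 billion.

-0.401 billion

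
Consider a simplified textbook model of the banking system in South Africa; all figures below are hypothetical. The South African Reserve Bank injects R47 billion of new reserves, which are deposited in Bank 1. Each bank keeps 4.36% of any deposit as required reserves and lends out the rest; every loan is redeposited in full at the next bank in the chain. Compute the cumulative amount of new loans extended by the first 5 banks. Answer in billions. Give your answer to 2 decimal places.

Bank i lends (1 − rr)^i of the original deposit: Bank 1 lends 47·0.9564 = 44.9508, Bank 2 lends 47·0.9564² ≈ 42.9909, and so on.
Summing a geometric series: total = 47·[0.9564·(1 − 0.9564^5) / (1 − 0.9564)] ≈ 205.9915 billion.

R205.99 billion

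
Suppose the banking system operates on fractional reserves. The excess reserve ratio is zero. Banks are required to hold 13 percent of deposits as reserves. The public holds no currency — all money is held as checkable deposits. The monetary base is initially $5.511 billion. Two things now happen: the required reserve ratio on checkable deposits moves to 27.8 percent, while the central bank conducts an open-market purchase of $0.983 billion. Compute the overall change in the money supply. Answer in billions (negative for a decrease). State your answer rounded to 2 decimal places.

-19.03 billion

Before: m₁ = 1 / (0.13) ≈ 7.6923, MB₁ = 5.511, so M₁ = 7.6923 × 5.511 ≈ 42.3923 billion.
After: m₂ = 1 / (0.278) ≈ 3.5971, MB₂ = 5.511 + 0.983 = 6.494, so M₂ = 3.5971 × 6.494 ≈ 23.3596 billion.
ΔM = M₂ − M₁ = 23.3596 − 42.3923 = -19.0327 billion.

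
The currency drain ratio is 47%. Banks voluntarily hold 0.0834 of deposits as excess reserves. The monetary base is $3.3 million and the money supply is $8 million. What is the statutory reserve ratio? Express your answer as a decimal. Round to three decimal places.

Using m = M/MB = 8/3.3 ≈ 2.424242. Since m = (1 + c)/(c + rr + e), the denominator satisfies c + rr + e = (1 + c)/m = (1 + 0.47) / 2.424242 ≈ 0.606375.
With c = 0.47 and e = 0.0834, the statutory reserve ratio is 0.606375 − 0.47 − 0.0834 = 0.052975.

0.053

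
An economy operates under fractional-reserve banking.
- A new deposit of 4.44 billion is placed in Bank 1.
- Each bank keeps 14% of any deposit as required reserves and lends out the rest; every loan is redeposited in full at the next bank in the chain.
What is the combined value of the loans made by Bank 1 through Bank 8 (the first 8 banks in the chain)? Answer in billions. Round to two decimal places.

Bank i lends (1 − rr)^i of the original deposit: Bank 1 lends 4.44·0.8600 = 3.8184, Bank 2 lends 4.44·0.8600² ≈ 3.2838, and so on.
Summing a geometric series: total = 4.44·[0.8600·(1 − 0.8600^8) / (1 − 0.8600)] ≈ 19.1133 billion.

19.11 billion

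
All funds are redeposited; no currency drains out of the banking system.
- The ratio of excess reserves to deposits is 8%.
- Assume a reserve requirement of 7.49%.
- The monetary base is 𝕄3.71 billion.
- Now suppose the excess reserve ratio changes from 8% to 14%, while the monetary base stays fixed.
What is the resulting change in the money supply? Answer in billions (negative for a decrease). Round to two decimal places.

-6.69 billion

Initially m₁ = 1 / (0.0749 + 0.08) ≈ 6.4558, so M₁ = 6.4558 × 3.71 ≈ 23.951 billion.
After the change m₂ = 1 / (0.0749 + 0.14) ≈ 4.6533, so M₂ = 4.6533 × 3.71 ≈ 17.2637 billion.
ΔM = M₂ − M₁ = 17.2637 − 23.951 = -6.6873 billion.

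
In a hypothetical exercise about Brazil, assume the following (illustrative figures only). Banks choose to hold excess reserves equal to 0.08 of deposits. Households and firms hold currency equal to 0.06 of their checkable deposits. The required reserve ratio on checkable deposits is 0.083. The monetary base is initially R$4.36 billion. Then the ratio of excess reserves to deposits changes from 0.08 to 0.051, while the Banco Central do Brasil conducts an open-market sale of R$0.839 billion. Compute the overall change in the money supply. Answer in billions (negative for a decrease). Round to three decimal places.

-1.486 billion

Before: m₁ = (1 + 0.06) / (0.083 + 0.08 + 0.06) ≈ 4.75336, MB₁ = 4.36, so M₁ = 4.75336 × 4.36 ≈ 20.7246 billion.
After: m₂ = (1 + 0.06) / (0.083 + 0.051 + 0.06) ≈ 5.46392, MB₂ = 4.36 − 0.839 = 3.521, so M₂ = 5.46392 × 3.521 ≈ 19.2385 billion.
ΔM = M₂ − M₁ = 19.2385 − 20.7246 = -1.4861 billion.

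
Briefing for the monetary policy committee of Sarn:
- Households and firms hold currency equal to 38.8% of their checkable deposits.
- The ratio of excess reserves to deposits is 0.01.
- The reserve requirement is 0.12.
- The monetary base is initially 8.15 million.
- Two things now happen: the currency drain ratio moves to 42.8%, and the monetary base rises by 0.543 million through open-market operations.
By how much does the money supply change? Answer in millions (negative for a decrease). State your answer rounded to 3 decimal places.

Before: m₁ = (1 + 0.388) / (0.12 + 0.01 + 0.388) ≈ 2.67954, MB₁ = 8.15, so M₁ = 2.67954 × 8.15 ≈ 21.8383 million.
After: m₂ = (1 + 0.428) / (0.12 + 0.01 + 0.428) ≈ 2.55914, MB₂ = 8.15 + 0.543 = 8.693, so M₂ = 2.55914 × 8.693 ≈ 22.2466 million.
ΔM = M₂ − M₁ = 22.2466 − 21.8383 = 0.4083 million.

0.408 million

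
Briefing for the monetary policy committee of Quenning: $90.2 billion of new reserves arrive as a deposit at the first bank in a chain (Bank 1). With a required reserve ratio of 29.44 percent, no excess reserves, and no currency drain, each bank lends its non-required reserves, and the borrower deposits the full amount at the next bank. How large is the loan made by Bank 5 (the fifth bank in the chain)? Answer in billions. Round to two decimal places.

Each bank lends a fraction (1 − rr) = 0.7056 of the deposit it receives, so Bank 5 receives 90.2·0.7056^4 and lends 90.2·0.7056^5 ≈ 15.7761 billion.

$15.78 billion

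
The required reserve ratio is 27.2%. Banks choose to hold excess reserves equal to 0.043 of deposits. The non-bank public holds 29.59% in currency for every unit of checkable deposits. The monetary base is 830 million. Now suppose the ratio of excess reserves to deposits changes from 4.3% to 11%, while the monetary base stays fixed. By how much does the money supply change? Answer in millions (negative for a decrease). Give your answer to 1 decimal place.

-174.0 million

Initially m₁ = (1 + 0.2959) / (0.272 + 0.043 + 0.2959) ≈ 2.12130, so M₁ = 2.12130 × 830 = 1760.679 million.
After the change m₂ = (1 + 0.2959) / (0.272 + 0.11 + 0.2959) ≈ 1.91164, so M₂ = 1.91164 × 830 = 1586.6612 million.
ΔM = M₂ − M₁ = 1586.6612 − 1760.679 = -174.0178 million.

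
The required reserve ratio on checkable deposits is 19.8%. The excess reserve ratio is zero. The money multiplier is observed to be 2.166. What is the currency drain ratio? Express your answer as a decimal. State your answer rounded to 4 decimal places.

Using m = 2.166. From m = (1 + c)/(c + rr + e), rearranging gives 1 + c = m·(c + rr + e), so c·(1 − m) = m·(rr + e) − 1.
Hence c = [m·(rr + e) − 1]/(1 − m) = [2.166 × (0.198 + 0) − 1] / (1 − 2.166) ≈ 0.489822.

0.4898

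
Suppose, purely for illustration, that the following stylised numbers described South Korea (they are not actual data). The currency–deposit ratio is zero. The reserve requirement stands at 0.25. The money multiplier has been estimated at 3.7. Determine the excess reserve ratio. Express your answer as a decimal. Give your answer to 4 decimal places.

Using m = 3.7. Since m = (1 + c)/(c + rr + e), the denominator satisfies c + rr + e = (1 + c)/m = (1 + 0) / 3.7 ≈ 0.270270.
With c = 0 and rr = 0.25, the excess reserve ratio is 0.270270 − 0 − 0.25 = 0.02027.

0.0203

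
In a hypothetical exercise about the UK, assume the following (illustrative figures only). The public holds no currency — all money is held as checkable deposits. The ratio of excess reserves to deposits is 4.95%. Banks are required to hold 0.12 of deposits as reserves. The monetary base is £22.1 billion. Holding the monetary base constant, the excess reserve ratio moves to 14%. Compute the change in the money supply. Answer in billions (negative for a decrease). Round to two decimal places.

Initially m₁ = 1 / (0.12 + 0.0495) ≈ 5.89971, so M₁ = 5.89971 × 22.1 ≈ 130.3836 billion.
After the change m₂ = 1 / (0.12 + 0.14) ≈ 3.84615, so M₂ = 3.84615 × 22.1 ≈ 84.9999 billion.
ΔM = M₂ − M₁ = 84.9999 − 130.3836 = -45.3837 billion.

-45.38 billion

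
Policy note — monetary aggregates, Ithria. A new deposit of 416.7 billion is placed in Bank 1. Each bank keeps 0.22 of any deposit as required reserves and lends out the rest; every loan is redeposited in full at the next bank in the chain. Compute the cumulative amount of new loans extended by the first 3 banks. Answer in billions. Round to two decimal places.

Bank i lends (1 − rr)^i of the original deposit: Bank 1 lends 416.7·0.7800 = 325.0260, Bank 2 lends 416.7·0.7800² ≈ 253.5203, and so on.
Summing a geometric series: total = 416.7·[0.7800·(1 − 0.7800^3) / (1 − 0.7800)] ≈ 776.2921 billion.

776.29 billion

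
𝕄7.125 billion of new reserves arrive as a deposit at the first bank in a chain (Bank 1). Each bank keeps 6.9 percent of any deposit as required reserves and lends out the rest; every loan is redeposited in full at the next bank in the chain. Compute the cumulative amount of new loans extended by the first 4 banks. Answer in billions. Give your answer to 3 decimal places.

𝕄23.911 billion

Bank i lends (1 − rr)^i of the original deposit: Bank 1 lends 7.125·0.9310 ≈ 6.6334, Bank 2 lends 7.125·0.9310² ≈ 6.1757, and so on.
Summing a geometric series: total = 7.125·[0.9310·(1 − 0.9310^4) / (1 − 0.9310)] ≈ 23.9114 billion.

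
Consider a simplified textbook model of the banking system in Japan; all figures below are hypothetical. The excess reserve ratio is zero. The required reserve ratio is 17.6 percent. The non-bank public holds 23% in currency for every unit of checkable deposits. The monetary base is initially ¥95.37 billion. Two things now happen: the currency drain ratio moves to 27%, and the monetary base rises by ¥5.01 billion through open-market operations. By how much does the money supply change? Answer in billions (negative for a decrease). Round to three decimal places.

-3.093 billion

Before: m₁ = (1 + 0.23) / (0.176 + 0.23) ≈ 3.0295567, MB₁ = 95.37, so M₁ = 3.0295567 × 95.37 ≈ 288.9288 billion.
After: m₂ = (1 + 0.27) / (0.176 + 0.27) ≈ 2.8475336, MB₂ = 95.37 + 5.01 = 100.38, so M₂ = 2.8475336 × 100.38 ≈ 285.8354 billion.
ΔM = M₂ − M₁ = 285.8354 − 288.9288 = -3.0934 billion.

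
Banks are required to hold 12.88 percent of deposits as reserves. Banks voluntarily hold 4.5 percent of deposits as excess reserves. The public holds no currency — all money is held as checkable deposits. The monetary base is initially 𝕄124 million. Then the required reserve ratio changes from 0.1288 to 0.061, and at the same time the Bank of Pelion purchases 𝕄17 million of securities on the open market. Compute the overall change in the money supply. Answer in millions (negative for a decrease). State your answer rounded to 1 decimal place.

Before: m₁ = 1 / (0.1288 + 0.045) ≈ 5.75374, MB₁ = 124, so M₁ = 5.75374 × 124 ≈ 713.4638 million.
After: m₂ = 1 / (0.061 + 0.045) ≈ 9.43396, MB₂ = 124 + 17 = 141, so M₂ = 9.43396 × 141 ≈ 1330.1884 million.
ΔM = M₂ − M₁ = 1330.1884 − 713.4638 = 616.7246 million.

𝕄616.7 million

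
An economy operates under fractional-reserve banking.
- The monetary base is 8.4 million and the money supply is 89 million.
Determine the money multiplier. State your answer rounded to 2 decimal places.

The money multiplier is m = M / MB = 89 / 8.4 ≈ 10.59524.

10.60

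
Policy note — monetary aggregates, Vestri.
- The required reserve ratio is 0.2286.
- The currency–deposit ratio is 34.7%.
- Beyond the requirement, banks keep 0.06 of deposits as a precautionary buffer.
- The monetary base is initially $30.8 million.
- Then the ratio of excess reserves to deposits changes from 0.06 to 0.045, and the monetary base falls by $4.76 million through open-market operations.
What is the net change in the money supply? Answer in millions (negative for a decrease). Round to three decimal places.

-8.754 million

Before: m₁ = (1 + 0.347) / (0.2286 + 0.06 + 0.347) ≈ 2.119257, MB₁ = 30.8, so M₁ = 2.119257 × 30.8 ≈ 65.2731 million.
After: m₂ = (1 + 0.347) / (0.2286 + 0.045 + 0.347) ≈ 2.170480, MB₂ = 30.8 − 4.76 = 26.04, so M₂ = 2.170480 × 26.04 ≈ 56.5193 million.
ΔM = M₂ − M₁ = 56.5193 − 65.2731 = -8.7538 million.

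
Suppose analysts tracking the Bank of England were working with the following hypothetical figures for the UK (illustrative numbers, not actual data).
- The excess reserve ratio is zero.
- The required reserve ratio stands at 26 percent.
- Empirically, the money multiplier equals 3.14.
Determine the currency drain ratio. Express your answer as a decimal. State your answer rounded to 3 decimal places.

Using m = 3.14. From m = (1 + c)/(c + rr + e), rearranging gives 1 + c = m·(c + rr + e), so c·(1 − m) = m·(rr + e) − 1.
Hence c = [m·(rr + e) − 1]/(1 − m) = [3.14 × (0.26 + 0) − 1] / (1 − 3.14) ≈ 0.085794.

0.086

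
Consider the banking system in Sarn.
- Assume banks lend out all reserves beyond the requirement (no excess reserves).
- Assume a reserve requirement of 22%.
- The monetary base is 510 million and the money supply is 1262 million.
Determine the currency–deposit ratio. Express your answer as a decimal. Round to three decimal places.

Using m = M/MB = 1262/510 ≈ 2.474510. From m = (1 + c)/(c + rr + e), rearranging gives 1 + c = m·(c + rr + e), so c·(1 − m) = m·(rr + e) − 1.
Hence c = [m·(rr + e) − 1]/(1 − m) = [2.474510 × (0.22 + 0) − 1] / (1 − 2.474510) ≈ 0.308989.

0.309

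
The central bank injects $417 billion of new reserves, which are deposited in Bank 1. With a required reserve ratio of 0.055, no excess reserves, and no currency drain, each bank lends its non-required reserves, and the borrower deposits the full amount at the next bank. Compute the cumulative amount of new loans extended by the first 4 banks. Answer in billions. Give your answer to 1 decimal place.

Bank i lends (1 − rr)^i of the original deposit: Bank 1 lends 417·0.9450 = 394.0650, Bank 2 lends 417·0.9450² ≈ 372.3914, and so on.
Summing a geometric series: total = 417·[0.9450·(1 − 0.9450^4) / (1 − 0.9450)] ≈ 1450.9212 billion.

$1450.9 billion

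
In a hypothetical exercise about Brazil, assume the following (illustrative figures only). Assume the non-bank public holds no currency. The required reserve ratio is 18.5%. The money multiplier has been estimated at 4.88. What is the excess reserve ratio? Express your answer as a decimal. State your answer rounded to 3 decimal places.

Using m = 4.88. Since m = (1 + c)/(c + rr + e), the denominator satisfies c + rr + e = (1 + c)/m = (1 + 0) / 4.88 ≈ 0.204918.
With c = 0 and rr = 0.185, the excess reserve ratio is 0.204918 − 0 − 0.185 = 0.019918.

0.020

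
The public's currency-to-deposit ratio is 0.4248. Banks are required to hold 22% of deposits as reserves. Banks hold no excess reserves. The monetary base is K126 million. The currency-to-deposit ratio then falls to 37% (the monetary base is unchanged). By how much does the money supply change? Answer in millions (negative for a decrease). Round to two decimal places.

Initially m₁ = (1 + 0.4248) / (0.22 + 0.4248) ≈ 2.209677, so M₁ = 2.209677 × 126 ≈ 278.4193 million.
After the change m₂ = (1 + 0.37) / (0.22 + 0.37) ≈ 2.322034, so M₂ = 2.322034 × 126 ≈ 292.5763 million.
ΔM = M₂ − M₁ = 292.5763 − 278.4193 = 14.157 million.

K14.16 million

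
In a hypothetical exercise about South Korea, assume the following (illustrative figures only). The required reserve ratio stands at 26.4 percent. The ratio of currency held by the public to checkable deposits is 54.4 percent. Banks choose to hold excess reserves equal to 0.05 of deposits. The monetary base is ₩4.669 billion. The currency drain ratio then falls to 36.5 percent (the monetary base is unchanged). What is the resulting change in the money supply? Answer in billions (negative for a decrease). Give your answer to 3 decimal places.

₩0.984 billion

Initially m₁ = (1 + 0.544) / (0.264 + 0.05 + 0.544) ≈ 1.79953, so M₁ = 1.79953 × 4.669 ≈ 8.402 billion.
After the change m₂ = (1 + 0.365) / (0.264 + 0.05 + 0.365) ≈ 2.01031, so M₂ = 2.01031 × 4.669 ≈ 9.3861 billion.
ΔM = M₂ − M₁ = 9.3861 − 8.402 = 0.9841 billion.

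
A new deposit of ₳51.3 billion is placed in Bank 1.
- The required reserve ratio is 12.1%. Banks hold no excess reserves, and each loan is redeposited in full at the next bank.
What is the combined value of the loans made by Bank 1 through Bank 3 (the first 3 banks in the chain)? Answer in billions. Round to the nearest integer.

₳120 billion

Bank i lends (1 − rr)^i of the original deposit: Bank 1 lends 51.3·0.8790 = 45.0927, Bank 2 lends 51.3·0.8790² ≈ 39.6365, and so on.
Summing a geometric series: total = 51.3·[0.8790·(1 − 0.8790^3) / (1 − 0.8790)] ≈ 119.5697 billion.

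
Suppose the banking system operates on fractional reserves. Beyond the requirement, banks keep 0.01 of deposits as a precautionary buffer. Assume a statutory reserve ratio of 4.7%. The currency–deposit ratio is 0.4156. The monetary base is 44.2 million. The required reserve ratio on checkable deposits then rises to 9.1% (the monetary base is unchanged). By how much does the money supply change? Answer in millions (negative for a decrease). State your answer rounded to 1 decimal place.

Initially m₁ = (1 + 0.4156) / (0.047 + 0.01 + 0.4156) ≈ 2.9953, so M₁ = 2.9953 × 44.2 ≈ 132.3923 million.
After the change m₂ = (1 + 0.4156) / (0.091 + 0.01 + 0.4156) ≈ 2.7402, so M₂ = 2.7402 × 44.2 ≈ 121.1168 million.
ΔM = M₂ − M₁ = 121.1168 − 132.3923 = -11.2755 million.

-11.3 million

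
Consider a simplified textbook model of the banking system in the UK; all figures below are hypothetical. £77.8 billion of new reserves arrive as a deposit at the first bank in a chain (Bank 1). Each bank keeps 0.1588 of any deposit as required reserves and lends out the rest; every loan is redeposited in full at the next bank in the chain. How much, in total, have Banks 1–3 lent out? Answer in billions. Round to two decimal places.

Bank i lends (1 − rr)^i of the original deposit: Bank 1 lends 77.8·0.8412 ≈ 65.4454, Bank 2 lends 77.8·0.8412² ≈ 55.0526, and so on.
Summing a geometric series: total = 77.8·[0.8412·(1 − 0.8412^3) / (1 − 0.8412)] ≈ 166.8083 billion.

£166.81 billion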